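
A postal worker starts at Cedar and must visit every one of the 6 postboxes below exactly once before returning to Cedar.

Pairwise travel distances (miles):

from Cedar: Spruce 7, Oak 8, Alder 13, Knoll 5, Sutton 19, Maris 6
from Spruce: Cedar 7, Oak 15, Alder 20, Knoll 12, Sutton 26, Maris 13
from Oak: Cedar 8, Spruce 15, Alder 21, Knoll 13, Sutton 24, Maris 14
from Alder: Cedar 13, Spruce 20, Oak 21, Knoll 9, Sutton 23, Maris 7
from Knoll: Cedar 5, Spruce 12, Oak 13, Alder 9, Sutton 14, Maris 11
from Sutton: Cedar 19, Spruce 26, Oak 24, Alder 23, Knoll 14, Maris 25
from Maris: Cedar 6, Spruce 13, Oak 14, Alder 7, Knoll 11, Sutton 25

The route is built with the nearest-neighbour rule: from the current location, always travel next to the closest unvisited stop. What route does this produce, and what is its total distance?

From Cedar: distances to unvisited — Knoll=5, Maris=6, Spruce=7, Oak=8, Alder=13, Sutton=19. Nearest is Knoll (5).
From Knoll: distances to unvisited — Alder=9, Maris=11, Spruce=12, Oak=13, Sutton=14. Nearest is Alder (9).
From Alder: distances to unvisited — Maris=7, Spruce=20, Oak=21, Sutton=23. Nearest is Maris (7).
From Maris: distances to unvisited — Spruce=13, Oak=14, Sutton=25. Nearest is Spruce (13).
From Spruce: distances to unvisited — Oak=15, Sutton=26. Nearest is Oak (15).
From Oak: distances to unvisited — Sutton=24. Nearest is Sutton (24).
Return Sutton→Cedar: 19.
Total = 5 + 9 + 7 + 13 + 15 + 24 + 19 = 92.

92 miles along Cedar → Knoll → Alder → Maris → Spruce → Oak → Sutton → Cedar.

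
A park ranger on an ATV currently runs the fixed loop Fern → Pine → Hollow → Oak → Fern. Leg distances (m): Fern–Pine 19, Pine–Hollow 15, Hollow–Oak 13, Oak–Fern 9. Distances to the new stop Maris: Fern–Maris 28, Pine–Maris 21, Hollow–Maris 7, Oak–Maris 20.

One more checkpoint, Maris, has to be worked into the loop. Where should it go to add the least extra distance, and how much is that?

+13 m — insert Maris between Pine and Hollow.

Insertion cost between consecutive stops i–j is d(i,Maris) + d(Maris,j) − d(i,j):
  between Fern and Pine: 28 + 21 − 19 = 30
  between Pine and Hollow: 21 + 7 − 15 = 13
  between Hollow and Oak: 7 + 20 − 13 = 14
  between Oak and Fern: 20 + 28 − 9 = 39
Cheapest insertion is between Pine and Hollow, adding 13.
New total = 56 + 13 = 69.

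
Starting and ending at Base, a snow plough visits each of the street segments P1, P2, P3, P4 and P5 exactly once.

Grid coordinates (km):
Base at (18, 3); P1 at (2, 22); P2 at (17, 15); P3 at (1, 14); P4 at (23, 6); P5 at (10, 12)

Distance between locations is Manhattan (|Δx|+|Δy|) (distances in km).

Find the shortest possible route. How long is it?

Base → P1 → P2 → P3 → P4 → P5 → Base: 35+22+17+30+19+17 = 140
Base → P1 → P2 → P3 → P5 → P4 → Base: 35+22+17+11+19+8 = 112
Base → P1 → P2 → P4 → P3 → P5 → Base: 35+22+15+30+11+17 = 130
Base → P1 → P2 → P4 → P5 → P3 → Base: 35+22+15+19+11+28 = 130
Base → P1 → P2 → P5 → P3 → P4 → Base: 35+22+10+11+30+8 = 116
Base → P1 → P2 → P5 → P4 → P3 → Base: 35+22+10+19+30+28 = 144
Base → P1 → P3 → P2 → P4 → P5 → Base: 35+9+17+15+19+17 = 112
Base → P1 → P3 → P2 → P5 → P4 → Base: 35+9+17+10+19+8 = 98
Base → P1 → P3 → P4 → P2 → P5 → Base: 35+9+30+15+10+17 = 116
Base → P1 → P3 → P4 → P5 → P2 → Base: 35+9+30+19+10+13 = 116
Base → P1 → P3 → P5 → P2 → P4 → Base: 35+9+11+10+15+8 = 88
Base → P1 → P3 → P5 → P4 → P2 → Base: 35+9+11+19+15+13 = 102
Base → P1 → P4 → P2 → P3 → P5 → Base: 35+37+15+17+11+17 = 132
Base → P1 → P4 → P2 → P5 → P3 → Base: 35+37+15+10+11+28 = 136
… (46 more)
Base → P2 → P1 → P3 → P5 → P4 → Base: 13+22+9+11+19+8 = 82  ← best
The minimum is 82.
One optimal route: Base → P2 → P1 → P3 → P5 → P4 → Base (or its reverse).

Shortest round trip = 82 km.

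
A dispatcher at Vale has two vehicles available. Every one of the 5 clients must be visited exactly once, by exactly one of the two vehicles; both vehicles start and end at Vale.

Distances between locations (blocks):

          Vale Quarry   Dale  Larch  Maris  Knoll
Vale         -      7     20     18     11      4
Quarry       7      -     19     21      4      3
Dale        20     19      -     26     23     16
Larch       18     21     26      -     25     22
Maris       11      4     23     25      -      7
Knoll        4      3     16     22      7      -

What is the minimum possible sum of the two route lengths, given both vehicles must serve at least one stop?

There are 2^4 − 1 = 15 ways to divide the 5 stops into two non-empty groups. For each, the best each vehicle can do is its own shortest tour through its group:
  {Quarry} + {Dale, Larch, Maris, Knoll}: 14 + 78 = 92
  {Dale} + {Quarry, Larch, Maris, Knoll}: 40 + 54 = 94
  {Quarry, Dale} + {Larch, Maris, Knoll}: 46 + 54 = 100
  {Larch} + {Quarry, Dale, Maris, Knoll}: 36 + 54 = 90
  {Quarry, Larch} + {Dale, Maris, Knoll}: 46 + 54 = 100
  {Dale, Larch} + {Quarry, Maris, Knoll}: 64 + 22 = 86
  … (15 splits in total)
Best: vehicle 1 Vale → Dale → Larch → Vale = 64; vehicle 2 Vale → Quarry → Maris → Knoll → Vale = 22; combined 86.

86 blocks — the smallest possible combined total.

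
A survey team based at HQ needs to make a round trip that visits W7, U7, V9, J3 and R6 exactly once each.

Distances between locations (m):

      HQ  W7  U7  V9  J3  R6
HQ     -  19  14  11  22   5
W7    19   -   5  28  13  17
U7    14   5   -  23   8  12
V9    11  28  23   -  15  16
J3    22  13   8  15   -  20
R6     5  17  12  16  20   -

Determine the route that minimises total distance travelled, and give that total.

With 5 stops there are 5!/2 = 60 distinct round trips (a route and its reverse cost the same).
HQ-W7-U7-V9-J3-R6-HQ: 19+5+23+15+20+5 = 87
HQ-W7-U7-V9-R6-J3-HQ: 19+5+23+16+20+22 = 105
HQ-W7-U7-J3-V9-R6-HQ: 19+5+8+15+16+5 = 68
HQ-W7-U7-J3-R6-V9-HQ: 19+5+8+20+16+11 = 79
HQ-W7-U7-R6-V9-J3-HQ: 19+5+12+16+15+22 = 89
HQ-W7-U7-R6-J3-V9-HQ: 19+5+12+20+15+11 = 82
HQ-W7-V9-U7-J3-R6-HQ: 19+28+23+8+20+5 = 103
HQ-W7-V9-U7-R6-J3-HQ: 19+28+23+12+20+22 = 124
HQ-W7-V9-J3-U7-R6-HQ: 19+28+15+8+12+5 = 87
HQ-W7-V9-J3-R6-U7-HQ: 19+28+15+20+12+14 = 108
HQ-W7-V9-R6-U7-J3-HQ: 19+28+16+12+8+22 = 105
HQ-W7-V9-R6-J3-U7-HQ: 19+28+16+20+8+14 = 105
HQ-W7-J3-U7-V9-R6-HQ: 19+13+8+23+16+5 = 84
HQ-W7-J3-U7-R6-V9-HQ: 19+13+8+12+16+11 = 79
… (46 more)
HQ-V9-J3-W7-U7-R6-HQ: 11+15+13+5+12+5 = 61  ← best
The minimum is 61.
One optimal route: HQ → V9 → J3 → W7 → U7 → R6 → HQ (or its reverse).

Minimum total distance: 61 m.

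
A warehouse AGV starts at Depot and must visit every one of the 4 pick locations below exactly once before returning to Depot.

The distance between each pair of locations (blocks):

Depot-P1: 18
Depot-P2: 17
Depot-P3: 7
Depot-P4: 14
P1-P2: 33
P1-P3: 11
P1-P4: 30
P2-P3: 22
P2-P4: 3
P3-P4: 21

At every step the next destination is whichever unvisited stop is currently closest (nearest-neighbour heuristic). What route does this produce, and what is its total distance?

At Depot the remaining stops are P3 7, P4 14, P2 17, P1 18; go to P3.
At P3 the remaining stops are P1 11, P4 21, P2 22; go to P1.
At P1 the remaining stops are P4 30, P2 33; go to P4.
At P4 the remaining stops are P2 3; go to P2.
Return P2→Depot: 17.
Total = 7 + 11 + 30 + 3 + 17 = 68.

68 blocks along Depot → P3 → P1 → P4 → P2 → Depot.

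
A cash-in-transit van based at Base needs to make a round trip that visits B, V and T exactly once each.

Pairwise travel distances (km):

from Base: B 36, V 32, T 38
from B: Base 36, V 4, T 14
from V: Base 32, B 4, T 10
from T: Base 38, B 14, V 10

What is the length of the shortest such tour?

Minimum total distance: 88 km.

Base-B-V-T-Base: 36+4+10+38 = 88
Base-B-T-V-Base: 36+14+10+32 = 92
Base-V-B-T-Base: 32+4+14+38 = 88
The minimum is 88.
One optimal route: Base → B → V → T → Base (or its reverse).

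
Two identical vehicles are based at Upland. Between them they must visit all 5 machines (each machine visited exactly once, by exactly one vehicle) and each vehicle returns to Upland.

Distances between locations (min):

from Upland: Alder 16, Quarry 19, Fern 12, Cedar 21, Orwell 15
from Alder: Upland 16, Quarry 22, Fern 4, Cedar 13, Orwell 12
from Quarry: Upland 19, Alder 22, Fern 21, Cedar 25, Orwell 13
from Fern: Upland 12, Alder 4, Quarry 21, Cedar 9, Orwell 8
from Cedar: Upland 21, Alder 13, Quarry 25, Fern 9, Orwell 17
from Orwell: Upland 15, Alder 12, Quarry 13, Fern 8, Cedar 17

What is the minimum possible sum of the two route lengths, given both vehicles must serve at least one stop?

97 min — the smallest possible combined total.

Check every non-empty split of the stops between the two vehicles; for each half take its own optimal tour:
  {Alder} + {Quarry, Fern, Cedar, Orwell}: 32 + 70 = 102
  {Quarry} + {Alder, Fern, Cedar, Orwell}: 38 + 61 = 99
  {Alder, Quarry} + {Fern, Cedar, Orwell}: 57 + 53 = 110
  {Fern} + {Alder, Quarry, Cedar, Orwell}: 24 + 78 = 102
  {Alder, Fern} + {Quarry, Cedar, Orwell}: 32 + 70 = 102
  {Quarry, Fern} + {Alder, Cedar, Orwell}: 52 + 61 = 113
  … (15 splits in total)
  {Alder, Fern, Cedar} + {Quarry, Orwell}: 50 + 47 = 97  ← best
Best: vehicle 1 Upland → Alder → Fern → Cedar → Upland = 50; vehicle 2 Upland → Quarry → Orwell → Upland = 47; combined 97.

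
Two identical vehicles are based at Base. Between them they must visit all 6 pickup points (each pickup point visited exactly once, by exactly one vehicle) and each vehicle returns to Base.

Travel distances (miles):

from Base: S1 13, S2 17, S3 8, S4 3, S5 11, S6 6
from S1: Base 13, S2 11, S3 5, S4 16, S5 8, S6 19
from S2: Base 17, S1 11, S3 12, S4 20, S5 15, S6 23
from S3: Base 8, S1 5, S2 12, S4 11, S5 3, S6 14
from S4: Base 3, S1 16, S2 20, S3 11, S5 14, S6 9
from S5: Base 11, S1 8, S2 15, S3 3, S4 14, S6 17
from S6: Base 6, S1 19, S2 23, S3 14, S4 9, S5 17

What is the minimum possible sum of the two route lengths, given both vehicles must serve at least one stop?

65 miles — the smallest possible combined total.

There are 2^5 − 1 = 31 ways to divide the 6 stops into two non-empty groups. For each, the best each vehicle can do is its own shortest tour through its group:
  {S1} + {S2, S3, S4, S5, S6}: 26 + 61 = 87
  {S2} + {S1, S3, S4, S5, S6}: 34 + 50 = 84
  {S1, S2} + {S3, S4, S5, S6}: 41 + 40 = 81
  {S3} + {S1, S2, S4, S5, S6}: 16 + 65 = 81
  {S1, S3} + {S2, S4, S5, S6}: 26 + 61 = 87
  {S2, S3} + {S1, S4, S5, S6}: 37 + 50 = 87
  … (31 splits in total)
  {S4} + {S1, S2, S3, S5, S6}: 6 + 59 = 65  ← best
Best: vehicle 1 Base → S4 → Base = 6; vehicle 2 Base → S2 → S1 → S3 → S5 → S6 → Base = 59; combined 65.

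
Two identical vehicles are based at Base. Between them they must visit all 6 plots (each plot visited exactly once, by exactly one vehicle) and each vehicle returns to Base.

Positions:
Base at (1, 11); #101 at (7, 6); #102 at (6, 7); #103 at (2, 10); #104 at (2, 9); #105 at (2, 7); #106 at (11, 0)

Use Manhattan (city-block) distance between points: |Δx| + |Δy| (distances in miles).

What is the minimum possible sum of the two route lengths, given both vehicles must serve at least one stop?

46 miles — the smallest possible combined total.

Check every non-empty split of the stops between the two vehicles; for each half take its own optimal tour:
  {#101} + {#102, #103, #104, #105, #106}: 22 + 42 = 64
  {#102} + {#101, #103, #104, #105, #106}: 18 + 42 = 60
  {#101, #102} + {#103, #104, #105, #106}: 22 + 42 = 64
  {#103} + {#101, #102, #104, #105, #106}: 4 + 42 = 46
  {#101, #103} + {#102, #104, #105, #106}: 22 + 42 = 64
  {#102, #103} + {#101, #104, #105, #106}: 18 + 42 = 60
  … (31 splits in total)
Best: vehicle 1 Base → #103 → Base = 4; vehicle 2 Base → #101 → #106 → #102 → #105 → #104 → Base = 42; combined 46.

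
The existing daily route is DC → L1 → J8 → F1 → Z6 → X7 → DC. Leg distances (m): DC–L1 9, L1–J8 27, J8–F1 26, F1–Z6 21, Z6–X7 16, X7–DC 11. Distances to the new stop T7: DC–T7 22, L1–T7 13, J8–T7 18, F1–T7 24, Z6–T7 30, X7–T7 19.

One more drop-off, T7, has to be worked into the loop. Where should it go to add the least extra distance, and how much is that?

Insertion cost between consecutive stops i–j is d(i,T7) + d(T7,j) − d(i,j):
  between DC and L1: 22 + 13 − 9 = 26
  between L1 and J8: 13 + 18 − 27 = 4
  between J8 and F1: 18 + 24 − 26 = 16
  between F1 and Z6: 24 + 30 − 21 = 33
  between Z6 and X7: 30 + 19 − 16 = 33
  between X7 and DC: 19 + 22 − 11 = 30
Cheapest insertion is between L1 and J8, adding 4.
New total = 110 + 4 = 114.

+4 m — insert T7 between L1 and J8.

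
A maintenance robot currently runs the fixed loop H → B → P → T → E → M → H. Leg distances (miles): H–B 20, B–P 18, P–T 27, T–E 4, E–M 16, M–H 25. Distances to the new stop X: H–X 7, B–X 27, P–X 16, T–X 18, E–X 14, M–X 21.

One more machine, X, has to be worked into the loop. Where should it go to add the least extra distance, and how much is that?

Insertion cost between consecutive stops i–j is d(i,X) + d(X,j) − d(i,j):
  between H and B: 7 + 27 − 20 = 14
  between B and P: 27 + 16 − 18 = 25
  between P and T: 16 + 18 − 27 = 7
  between T and E: 18 + 14 − 4 = 28
  between E and M: 14 + 21 − 16 = 19
  between M and H: 21 + 7 − 25 = 3
Cheapest insertion is between M and H, adding 3.
New total = 110 + 3 = 113.

+3 miles — insert X between M and H.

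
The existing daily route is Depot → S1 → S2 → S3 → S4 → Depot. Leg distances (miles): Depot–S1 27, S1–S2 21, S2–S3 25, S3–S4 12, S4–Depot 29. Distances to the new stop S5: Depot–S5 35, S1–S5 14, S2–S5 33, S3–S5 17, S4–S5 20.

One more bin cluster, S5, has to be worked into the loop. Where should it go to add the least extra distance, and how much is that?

Adding 22 miles by placing S5 on the Depot–S1 leg.

Insertion cost between consecutive stops i–j is d(i,S5) + d(S5,j) − d(i,j):
  between Depot and S1: 35 + 14 − 27 = 22
  between S1 and S2: 14 + 33 − 21 = 26
  between S2 and S3: 33 + 17 − 25 = 25
  between S3 and S4: 17 + 20 − 12 = 25
  between S4 and Depot: 20 + 35 − 29 = 26
Cheapest insertion is between Depot and S1, adding 22.
New total = 114 + 22 = 136.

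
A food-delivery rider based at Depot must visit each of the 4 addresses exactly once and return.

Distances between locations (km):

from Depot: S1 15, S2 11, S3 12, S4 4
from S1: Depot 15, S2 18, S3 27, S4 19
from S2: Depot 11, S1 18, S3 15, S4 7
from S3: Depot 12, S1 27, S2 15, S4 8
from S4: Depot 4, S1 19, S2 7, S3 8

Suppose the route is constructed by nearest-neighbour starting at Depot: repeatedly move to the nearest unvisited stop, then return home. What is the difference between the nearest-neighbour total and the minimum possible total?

Excess over optimum: 8 km.

From Depot: S4=4, S2=11, S3=12, S1=15 → choose S4 (4).
From S4: S2=7, S3=8, S1=19 → choose S2 (7).
From S2: S3=15, S1=18 → choose S3 (15).
From S3: S1=27 → choose S1 (27).
NN route Depot → S4 → S2 → S3 → S1 → Depot costs 68.
Optimal: Depot → S1 → S2 → S3 → S4 → Depot costs 60 (by enumerating all 12 distinct tours).
Excess = 68 − 60 = 8.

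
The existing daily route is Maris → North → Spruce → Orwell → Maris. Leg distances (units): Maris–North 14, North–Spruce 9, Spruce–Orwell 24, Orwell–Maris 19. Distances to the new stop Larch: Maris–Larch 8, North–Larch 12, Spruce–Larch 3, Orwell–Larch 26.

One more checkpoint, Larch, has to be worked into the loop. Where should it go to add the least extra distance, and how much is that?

Insertion cost between consecutive stops i–j is d(i,Larch) + d(Larch,j) − d(i,j):
  between Maris and North: 8 + 12 − 14 = 6
  between North and Spruce: 12 + 3 − 9 = 6
  between Spruce and Orwell: 3 + 26 − 24 = 5
  between Orwell and Maris: 26 + 8 − 19 = 15
Cheapest insertion is between Spruce and Orwell, adding 5.
New total = 66 + 5 = 71.

Adding 5 by placing Larch on the Spruce–Orwell leg.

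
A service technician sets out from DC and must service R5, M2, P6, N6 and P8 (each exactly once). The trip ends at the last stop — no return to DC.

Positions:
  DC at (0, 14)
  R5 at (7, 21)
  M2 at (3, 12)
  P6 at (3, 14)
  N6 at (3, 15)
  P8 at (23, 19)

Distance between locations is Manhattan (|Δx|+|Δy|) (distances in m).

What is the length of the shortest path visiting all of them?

Shortest open route: 36 m.

There are 5! = 120 possible orderings.
DC→R5→M2→P6→N6→P8: 14+13+2+1+24 = 54
DC→R5→M2→P6→P8→N6: 14+13+2+25+24 = 78
DC→R5→M2→N6→P6→P8: 14+13+3+1+25 = 56
DC→R5→M2→N6→P8→P6: 14+13+3+24+25 = 79
DC→R5→M2→P8→P6→N6: 14+13+27+25+1 = 80
DC→R5→M2→P8→N6→P6: 14+13+27+24+1 = 79
DC→R5→P6→M2→N6→P8: 14+11+2+3+24 = 54
DC→R5→P6→M2→P8→N6: 14+11+2+27+24 = 78
DC→R5→P6→N6→M2→P8: 14+11+1+3+27 = 56
DC→R5→P6→N6→P8→M2: 14+11+1+24+27 = 77
DC→R5→P6→P8→M2→N6: 14+11+25+27+3 = 80
DC→R5→P6→P8→N6→M2: 14+11+25+24+3 = 77
DC→R5→N6→M2→P6→P8: 14+10+3+2+25 = 54
DC→R5→N6→M2→P8→P6: 14+10+3+27+25 = 79
… (106 more)
DC→M2→P6→N6→R5→P8: 5+2+1+10+18 = 36  ← best
The minimum is 36.
One shortest path: DC → M2 → P6 → N6 → R5 → P8.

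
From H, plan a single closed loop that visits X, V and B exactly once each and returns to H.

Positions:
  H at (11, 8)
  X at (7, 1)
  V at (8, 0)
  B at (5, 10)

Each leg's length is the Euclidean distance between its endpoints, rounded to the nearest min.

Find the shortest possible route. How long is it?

25 min — the shortest possible round trip.

There are 3 distinct closed tours to check (reversals are equivalent).
H → X → V → B → H: 8+1+10+6 = 25
H → X → B → V → H: 8+9+10+9 = 36
H → V → X → B → H: 9+1+9+6 = 25
The minimum is 25.
One optimal route: H → X → V → B → H (or its reverse).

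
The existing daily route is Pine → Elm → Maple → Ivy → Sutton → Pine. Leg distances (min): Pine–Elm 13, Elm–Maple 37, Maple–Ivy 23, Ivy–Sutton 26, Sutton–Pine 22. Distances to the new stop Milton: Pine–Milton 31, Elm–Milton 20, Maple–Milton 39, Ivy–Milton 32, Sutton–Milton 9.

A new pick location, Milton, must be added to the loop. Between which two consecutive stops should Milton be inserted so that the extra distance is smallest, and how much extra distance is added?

Insertion cost between consecutive stops i–j is d(i,Milton) + d(Milton,j) − d(i,j):
  between Pine and Elm: 31 + 20 − 13 = 38
  between Elm and Maple: 20 + 39 − 37 = 22
  between Maple and Ivy: 39 + 32 − 23 = 48
  between Ivy and Sutton: 32 + 9 − 26 = 15
  between Sutton and Pine: 9 + 31 − 22 = 18
Cheapest insertion is between Ivy and Sutton, adding 15.
New total = 121 + 15 = 136.

Minimum extra distance: 15 min, inserting Milton between Ivy and Sutton.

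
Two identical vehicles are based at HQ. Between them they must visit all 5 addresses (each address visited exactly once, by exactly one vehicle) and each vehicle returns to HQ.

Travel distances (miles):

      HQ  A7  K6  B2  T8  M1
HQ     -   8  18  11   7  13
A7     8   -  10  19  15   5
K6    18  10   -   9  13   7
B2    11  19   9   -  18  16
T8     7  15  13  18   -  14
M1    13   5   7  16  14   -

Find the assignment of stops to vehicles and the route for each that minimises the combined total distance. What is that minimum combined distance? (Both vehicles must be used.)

54 miles — the smallest possible combined total.

Try each way of splitting the stops between the two vehicles (each non-empty) and, for each split, find the best tour for each vehicle:
  {A7} + {K6, B2, T8, M1}: 16 + 48 = 64
  {K6} + {A7, B2, T8, M1}: 36 + 54 = 90
  {A7, K6} + {B2, T8, M1}: 36 + 48 = 84
  {B2} + {A7, K6, T8, M1}: 22 + 40 = 62
  {A7, B2} + {K6, T8, M1}: 38 + 40 = 78
  {K6, B2} + {A7, T8, M1}: 38 + 34 = 72
  … (15 splits in total)
  {T8} + {A7, K6, B2, M1}: 14 + 40 = 54  ← best
Best: vehicle 1 HQ → T8 → HQ = 14; vehicle 2 HQ → A7 → M1 → K6 → B2 → HQ = 40; combined 54.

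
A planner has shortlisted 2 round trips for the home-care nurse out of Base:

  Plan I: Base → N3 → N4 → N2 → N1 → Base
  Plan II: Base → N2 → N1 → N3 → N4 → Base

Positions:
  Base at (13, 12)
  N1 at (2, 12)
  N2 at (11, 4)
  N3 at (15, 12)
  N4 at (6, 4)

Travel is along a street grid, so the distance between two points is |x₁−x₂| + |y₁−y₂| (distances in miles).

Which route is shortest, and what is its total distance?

Plan I: 2 + 17 + 5 + 17 + 11 = 52
Plan II: 10 + 17 + 13 + 17 + 15 = 72

Shortest is Plan I, total 52 miles.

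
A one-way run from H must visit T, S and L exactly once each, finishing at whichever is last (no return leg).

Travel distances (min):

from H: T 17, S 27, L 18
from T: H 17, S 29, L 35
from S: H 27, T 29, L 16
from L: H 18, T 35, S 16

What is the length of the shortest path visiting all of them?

There are 3! = 6 possible orderings.
H→T→S→L: 17+29+16 = 62
H→T→L→S: 17+35+16 = 68
H→S→T→L: 27+29+35 = 91
H→S→L→T: 27+16+35 = 78
H→L→T→S: 18+35+29 = 82
H→L→S→T: 18+16+29 = 63
The minimum is 62.
One shortest path: H → T → S → L.

Minimum one-way distance = 62 min.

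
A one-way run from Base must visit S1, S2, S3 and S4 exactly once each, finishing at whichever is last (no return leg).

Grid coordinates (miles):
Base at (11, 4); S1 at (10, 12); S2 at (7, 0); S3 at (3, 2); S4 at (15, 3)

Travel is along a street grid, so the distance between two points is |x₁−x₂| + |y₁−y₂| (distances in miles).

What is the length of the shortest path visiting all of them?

Shortest open route: 39 miles.

There are 4! = 24 possible orderings.
Base - S1 - S2 - S3 - S4: 9+15+6+13 = 43
Base - S1 - S2 - S4 - S3: 9+15+11+13 = 48
Base - S1 - S3 - S2 - S4: 9+17+6+11 = 43
Base - S1 - S3 - S4 - S2: 9+17+13+11 = 50
Base - S1 - S4 - S2 - S3: 9+14+11+6 = 40
Base - S1 - S4 - S3 - S2: 9+14+13+6 = 42
Base - S2 - S1 - S3 - S4: 8+15+17+13 = 53
Base - S2 - S1 - S4 - S3: 8+15+14+13 = 50
Base - S2 - S3 - S1 - S4: 8+6+17+14 = 45
Base - S2 - S3 - S4 - S1: 8+6+13+14 = 41
Base - S2 - S4 - S1 - S3: 8+11+14+17 = 50
Base - S2 - S4 - S3 - S1: 8+11+13+17 = 49
Base - S3 - S1 - S2 - S4: 10+17+15+11 = 53
Base - S3 - S1 - S4 - S2: 10+17+14+11 = 52
… (10 more)
Base - S4 - S2 - S3 - S1: 5+11+6+17 = 39  ← best
The minimum is 39.
One shortest path: Base → S4 → S2 → S3 → S1.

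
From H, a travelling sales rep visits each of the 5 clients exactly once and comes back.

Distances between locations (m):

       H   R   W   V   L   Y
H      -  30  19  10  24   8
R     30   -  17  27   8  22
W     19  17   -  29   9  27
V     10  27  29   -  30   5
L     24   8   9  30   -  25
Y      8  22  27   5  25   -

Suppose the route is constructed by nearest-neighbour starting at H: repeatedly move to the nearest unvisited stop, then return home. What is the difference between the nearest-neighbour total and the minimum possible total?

3 m longer than the optimal tour.

H: Y=8, V=10, W=19, L=24, R=30 ⇒ Y
Y: V=5, R=22, L=25, W=27 ⇒ V
V: R=27, W=29, L=30 ⇒ R
R: L=8, W=17 ⇒ L
L: W=9 ⇒ W
NN route H → Y → V → R → L → W → H costs 76.
Optimal: H → W → L → R → Y → V → H costs 73 (by enumerating all 60 distinct tours).
Excess = 76 − 73 = 3.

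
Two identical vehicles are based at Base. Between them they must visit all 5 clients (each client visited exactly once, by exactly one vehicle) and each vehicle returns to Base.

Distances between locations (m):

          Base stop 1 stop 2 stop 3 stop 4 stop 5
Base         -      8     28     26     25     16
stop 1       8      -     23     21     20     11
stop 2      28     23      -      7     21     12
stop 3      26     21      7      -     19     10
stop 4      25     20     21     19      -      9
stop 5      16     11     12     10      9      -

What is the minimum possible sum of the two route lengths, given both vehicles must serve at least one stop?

Minimum combined distance: 95 m.

There are 2^4 − 1 = 15 ways to divide the 5 stops into two non-empty groups. For each, the best each vehicle can do is its own shortest tour through its group:
  {stop 1} + {stop 2, stop 3, stop 4, stop 5}: 16 + 79 = 95
  {stop 2} + {stop 1, stop 3, stop 4, stop 5}: 56 + 73 = 129
  {stop 1, stop 2} + {stop 3, stop 4, stop 5}: 59 + 70 = 129
  {stop 3} + {stop 1, stop 2, stop 4, stop 5}: 52 + 77 = 129
  {stop 1, stop 3} + {stop 2, stop 4, stop 5}: 55 + 74 = 129
  {stop 2, stop 3} + {stop 1, stop 4, stop 5}: 61 + 53 = 114
  … (15 splits in total)
Best: vehicle 1 Base → stop 1 → Base = 16; vehicle 2 Base → stop 2 → stop 3 → stop 4 → stop 5 → Base = 79; combined 95.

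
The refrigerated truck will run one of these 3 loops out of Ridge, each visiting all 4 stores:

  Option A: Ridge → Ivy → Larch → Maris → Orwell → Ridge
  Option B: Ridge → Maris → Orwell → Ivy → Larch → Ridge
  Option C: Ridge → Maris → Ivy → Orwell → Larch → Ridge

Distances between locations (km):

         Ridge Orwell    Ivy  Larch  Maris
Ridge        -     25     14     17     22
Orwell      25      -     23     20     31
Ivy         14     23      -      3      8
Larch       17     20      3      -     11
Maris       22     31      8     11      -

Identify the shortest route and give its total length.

Shortest is Option A, total 84 km.

Option A: 14 + 3 + 11 + 31 + 25 = 84
Option B: 22 + 31 + 23 + 3 + 17 = 96
Option C: 22 + 8 + 23 + 20 + 17 = 90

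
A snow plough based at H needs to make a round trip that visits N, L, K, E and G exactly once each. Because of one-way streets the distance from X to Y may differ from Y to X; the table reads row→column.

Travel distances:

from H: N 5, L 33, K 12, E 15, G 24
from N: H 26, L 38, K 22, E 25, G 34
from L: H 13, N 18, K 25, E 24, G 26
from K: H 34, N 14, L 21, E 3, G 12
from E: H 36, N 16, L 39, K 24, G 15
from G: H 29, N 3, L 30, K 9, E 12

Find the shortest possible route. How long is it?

H→N→L→K→E→G→H: 5+38+25+3+15+29 = 115
H→N→L→K→G→E→H: 5+38+25+12+12+36 = 128
H→N→L→E→K→G→H: 5+38+24+24+12+29 = 132
H→N→L→E→G→K→H: 5+38+24+15+9+34 = 125
H→N→L→G→K→E→H: 5+38+26+9+3+36 = 117
H→N→L→G→E→K→H: 5+38+26+12+24+34 = 139
H→N→K→L→E→G→H: 5+22+21+24+15+29 = 116
H→N→K→L→G→E→H: 5+22+21+26+12+36 = 122
H→N→K→E→L→G→H: 5+22+3+39+26+29 = 124
H→N→K→E→G→L→H: 5+22+3+15+30+13 = 88
H→N→K→G→L→E→H: 5+22+12+30+24+36 = 129
H→N→K→G→E→L→H: 5+22+12+12+39+13 = 103
H→N→E→L→K→G→H: 5+25+39+25+12+29 = 135
H→N→E→L→G→K→H: 5+25+39+26+9+34 = 138
… (106 more)
H→K→E→G→N→L→H: 12+3+15+3+38+13 = 84  ← best
The minimum is 84.
One optimal route: H → K → E → G → N → L → H.

Minimum total distance: 84.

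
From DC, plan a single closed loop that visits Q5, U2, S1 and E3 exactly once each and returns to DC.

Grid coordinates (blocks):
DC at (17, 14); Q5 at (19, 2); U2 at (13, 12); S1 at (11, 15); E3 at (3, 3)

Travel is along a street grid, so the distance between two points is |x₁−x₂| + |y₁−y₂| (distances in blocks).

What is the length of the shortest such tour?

62 blocks — the shortest possible round trip.

With 4 stops there are 4!/2 = 12 distinct round trips (a route and its reverse cost the same).
DC-Q5-U2-S1-E3-DC: 14+16+5+20+25 = 80
DC-Q5-U2-E3-S1-DC: 14+16+19+20+7 = 76
DC-Q5-S1-U2-E3-DC: 14+21+5+19+25 = 84
DC-Q5-S1-E3-U2-DC: 14+21+20+19+6 = 80
DC-Q5-E3-U2-S1-DC: 14+17+19+5+7 = 62
DC-Q5-E3-S1-U2-DC: 14+17+20+5+6 = 62
DC-U2-Q5-S1-E3-DC: 6+16+21+20+25 = 88
DC-U2-Q5-E3-S1-DC: 6+16+17+20+7 = 66
DC-U2-S1-Q5-E3-DC: 6+5+21+17+25 = 74
DC-U2-E3-Q5-S1-DC: 6+19+17+21+7 = 70
DC-S1-Q5-U2-E3-DC: 7+21+16+19+25 = 88
DC-S1-U2-Q5-E3-DC: 7+5+16+17+25 = 70
The minimum is 62.
One optimal route: DC → Q5 → E3 → U2 → S1 → DC (or its reverse).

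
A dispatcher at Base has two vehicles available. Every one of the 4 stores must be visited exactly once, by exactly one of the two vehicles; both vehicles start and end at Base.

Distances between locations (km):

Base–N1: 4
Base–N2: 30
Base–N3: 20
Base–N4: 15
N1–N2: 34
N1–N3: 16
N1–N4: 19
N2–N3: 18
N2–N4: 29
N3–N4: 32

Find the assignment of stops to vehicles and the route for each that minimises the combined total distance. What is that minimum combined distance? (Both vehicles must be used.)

Try each way of splitting the stops between the two vehicles (each non-empty) and, for each split, find the best tour for each vehicle:
  {N1} + {N2, N3, N4}: 8 + 82 = 90
  {N2} + {N1, N3, N4}: 60 + 67 = 127
  {N1, N2} + {N3, N4}: 68 + 67 = 135
  {N3} + {N1, N2, N4}: 40 + 82 = 122
  {N1, N3} + {N2, N4}: 40 + 74 = 114
  {N2, N3} + {N1, N4}: 68 + 38 = 106
  … (7 splits in total)
Best: vehicle 1 Base → N1 → Base = 8; vehicle 2 Base → N3 → N2 → N4 → Base = 82; combined 90.

Minimum combined distance: 90 km.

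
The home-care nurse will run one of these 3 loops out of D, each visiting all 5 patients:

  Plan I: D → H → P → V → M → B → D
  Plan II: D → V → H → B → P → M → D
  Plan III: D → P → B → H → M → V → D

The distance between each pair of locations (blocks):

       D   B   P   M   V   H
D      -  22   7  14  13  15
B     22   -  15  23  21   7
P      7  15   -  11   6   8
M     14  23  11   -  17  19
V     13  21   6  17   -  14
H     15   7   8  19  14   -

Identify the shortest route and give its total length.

Shortest is Plan II, total 74 blocks.

Plan I: 15 + 8 + 6 + 17 + 23 + 22 = 91
Plan II: 13 + 14 + 7 + 15 + 11 + 14 = 74
Plan III: 7 + 15 + 7 + 19 + 17 + 13 = 78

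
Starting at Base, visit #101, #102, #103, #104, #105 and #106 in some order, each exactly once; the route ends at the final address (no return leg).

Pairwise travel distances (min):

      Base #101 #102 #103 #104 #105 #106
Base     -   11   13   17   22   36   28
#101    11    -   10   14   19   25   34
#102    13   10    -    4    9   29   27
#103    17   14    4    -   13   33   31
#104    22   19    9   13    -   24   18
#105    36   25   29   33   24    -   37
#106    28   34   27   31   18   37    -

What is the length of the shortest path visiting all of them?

Shortest open route: 93 min.

There are 6! = 720 possible orderings.
Base - #101 - #102 - #103 - #104 - #105 - #106: 11+10+4+13+24+37 = 99
Base - #101 - #102 - #103 - #104 - #106 - #105: 11+10+4+13+18+37 = 93
Base - #101 - #102 - #103 - #105 - #104 - #106: 11+10+4+33+24+18 = 100
Base - #101 - #102 - #103 - #105 - #106 - #104: 11+10+4+33+37+18 = 113
Base - #101 - #102 - #103 - #106 - #104 - #105: 11+10+4+31+18+24 = 98
Base - #101 - #102 - #103 - #106 - #105 - #104: 11+10+4+31+37+24 = 117
Base - #101 - #102 - #104 - #103 - #105 - #106: 11+10+9+13+33+37 = 113
Base - #101 - #102 - #104 - #103 - #106 - #105: 11+10+9+13+31+37 = 111
… (712 more)
The minimum is 93.
One shortest path: Base → #101 → #102 → #103 → #104 → #106 → #105.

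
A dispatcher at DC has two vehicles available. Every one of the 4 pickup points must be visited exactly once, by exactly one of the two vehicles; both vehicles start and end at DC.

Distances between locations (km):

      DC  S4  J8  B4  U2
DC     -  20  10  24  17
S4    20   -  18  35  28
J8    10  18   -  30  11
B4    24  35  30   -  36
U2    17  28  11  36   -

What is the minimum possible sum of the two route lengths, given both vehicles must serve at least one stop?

Check every non-empty split of the stops between the two vehicles; for each half take its own optimal tour:
  {S4} + {J8, B4, U2}: 40 + 81 = 121
  {J8} + {S4, B4, U2}: 20 + 104 = 124
  {S4, J8} + {B4, U2}: 48 + 77 = 125
  {B4} + {S4, J8, U2}: 48 + 66 = 114
  {S4, B4} + {J8, U2}: 79 + 38 = 117
  {J8, B4} + {S4, U2}: 64 + 65 = 129
  … (7 splits in total)
Best: vehicle 1 DC → B4 → DC = 48; vehicle 2 DC → S4 → J8 → U2 → DC = 66; combined 114.

Minimum combined distance: 114 km.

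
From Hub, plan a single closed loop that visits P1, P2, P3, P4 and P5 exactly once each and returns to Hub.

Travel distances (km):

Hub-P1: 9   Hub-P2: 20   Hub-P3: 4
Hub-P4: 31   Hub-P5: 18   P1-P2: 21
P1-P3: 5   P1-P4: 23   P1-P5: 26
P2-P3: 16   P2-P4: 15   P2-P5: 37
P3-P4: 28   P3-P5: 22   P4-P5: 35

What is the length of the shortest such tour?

Shortest round trip = 98 km.

With 5 stops there are 5!/2 = 60 distinct round trips (a route and its reverse cost the same).
Hub-P1-P2-P3-P4-P5-Hub: 9+21+16+28+35+18 = 127
Hub-P1-P2-P3-P5-P4-Hub: 9+21+16+22+35+31 = 134
Hub-P1-P2-P4-P3-P5-Hub: 9+21+15+28+22+18 = 113
Hub-P1-P2-P4-P5-P3-Hub: 9+21+15+35+22+4 = 106
Hub-P1-P2-P5-P3-P4-Hub: 9+21+37+22+28+31 = 148
Hub-P1-P2-P5-P4-P3-Hub: 9+21+37+35+28+4 = 134
Hub-P1-P3-P2-P4-P5-Hub: 9+5+16+15+35+18 = 98
Hub-P1-P3-P2-P5-P4-Hub: 9+5+16+37+35+31 = 133
Hub-P1-P3-P4-P2-P5-Hub: 9+5+28+15+37+18 = 112
Hub-P1-P3-P4-P5-P2-Hub: 9+5+28+35+37+20 = 134
Hub-P1-P3-P5-P2-P4-Hub: 9+5+22+37+15+31 = 119
Hub-P1-P3-P5-P4-P2-Hub: 9+5+22+35+15+20 = 106
Hub-P1-P4-P2-P3-P5-Hub: 9+23+15+16+22+18 = 103
Hub-P1-P4-P2-P5-P3-Hub: 9+23+15+37+22+4 = 110
… (46 more)
The minimum is 98.
One optimal route: Hub → P1 → P3 → P2 → P4 → P5 → Hub (or its reverse).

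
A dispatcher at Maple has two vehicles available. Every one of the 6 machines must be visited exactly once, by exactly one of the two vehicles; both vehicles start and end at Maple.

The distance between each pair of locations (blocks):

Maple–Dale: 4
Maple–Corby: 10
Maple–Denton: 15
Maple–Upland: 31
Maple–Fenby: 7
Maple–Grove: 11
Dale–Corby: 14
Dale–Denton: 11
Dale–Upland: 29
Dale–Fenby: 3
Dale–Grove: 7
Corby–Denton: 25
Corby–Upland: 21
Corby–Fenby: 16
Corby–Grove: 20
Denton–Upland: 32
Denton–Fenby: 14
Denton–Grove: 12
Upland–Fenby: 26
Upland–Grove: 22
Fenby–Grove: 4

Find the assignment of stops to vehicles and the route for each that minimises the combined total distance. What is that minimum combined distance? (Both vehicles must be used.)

Try each way of splitting the stops between the two vehicles (each non-empty) and, for each split, find the best tour for each vehicle:
  {Dale} + {Corby, Denton, Upland, Fenby, Grove}: 8 + 86 = 94
  {Corby} + {Dale, Denton, Upland, Fenby, Grove}: 20 + 80 = 100
  {Dale, Corby} + {Denton, Upland, Fenby, Grove}: 28 + 80 = 108
  {Denton} + {Dale, Corby, Upland, Fenby, Grove}: 30 + 64 = 94
  {Dale, Denton} + {Corby, Upland, Fenby, Grove}: 30 + 64 = 94
  {Corby, Denton} + {Dale, Upland, Fenby, Grove}: 50 + 64 = 114
  … (31 splits in total)
Best: vehicle 1 Maple → Dale → Maple = 8; vehicle 2 Maple → Corby → Upland → Denton → Grove → Fenby → Maple = 86; combined 94.

Minimum combined distance: 94 blocks.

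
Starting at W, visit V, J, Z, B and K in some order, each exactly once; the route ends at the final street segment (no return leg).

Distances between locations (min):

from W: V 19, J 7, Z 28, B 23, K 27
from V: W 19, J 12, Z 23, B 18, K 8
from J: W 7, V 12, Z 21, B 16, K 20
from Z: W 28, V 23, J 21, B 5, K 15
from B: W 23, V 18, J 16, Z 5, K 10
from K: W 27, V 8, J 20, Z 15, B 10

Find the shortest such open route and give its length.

There are 5! = 120 possible orderings.
W → V → J → Z → B → K: 19+12+21+5+10 = 67
W → V → J → Z → K → B: 19+12+21+15+10 = 77
W → V → J → B → Z → K: 19+12+16+5+15 = 67
W → V → J → B → K → Z: 19+12+16+10+15 = 72
W → V → J → K → Z → B: 19+12+20+15+5 = 71
W → V → J → K → B → Z: 19+12+20+10+5 = 66
W → V → Z → J → B → K: 19+23+21+16+10 = 89
W → V → Z → J → K → B: 19+23+21+20+10 = 93
W → V → Z → B → J → K: 19+23+5+16+20 = 83
W → V → Z → B → K → J: 19+23+5+10+20 = 77
W → V → Z → K → J → B: 19+23+15+20+16 = 93
W → V → Z → K → B → J: 19+23+15+10+16 = 83
W → V → B → J → Z → K: 19+18+16+21+15 = 89
W → V → B → J → K → Z: 19+18+16+20+15 = 88
… (106 more)
W → J → V → K → B → Z: 7+12+8+10+5 = 42  ← best
The minimum is 42.
One shortest path: W → J → V → K → B → Z.

Shortest open route: 42 min.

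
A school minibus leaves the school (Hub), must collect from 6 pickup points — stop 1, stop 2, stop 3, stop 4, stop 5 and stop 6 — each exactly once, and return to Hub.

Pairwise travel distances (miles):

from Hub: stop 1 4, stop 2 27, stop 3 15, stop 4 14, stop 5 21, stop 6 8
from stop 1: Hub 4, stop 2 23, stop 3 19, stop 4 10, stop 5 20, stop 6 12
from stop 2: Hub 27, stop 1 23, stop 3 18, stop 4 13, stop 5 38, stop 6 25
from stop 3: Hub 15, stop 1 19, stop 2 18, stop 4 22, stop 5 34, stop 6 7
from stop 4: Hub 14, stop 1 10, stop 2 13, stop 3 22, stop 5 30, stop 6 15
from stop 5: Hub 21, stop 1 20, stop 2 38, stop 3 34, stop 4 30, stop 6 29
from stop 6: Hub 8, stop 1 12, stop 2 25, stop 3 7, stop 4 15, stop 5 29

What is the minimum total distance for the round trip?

With 6 stops there are 6!/2 = 360 distinct round trips (a route and its reverse cost the same).
Hub-stop 1-stop 2-stop 3-stop 4-stop 5-stop 6-Hub: 4+23+18+22+30+29+8 = 134
Hub-stop 1-stop 2-stop 3-stop 4-stop 6-stop 5-Hub: 4+23+18+22+15+29+21 = 132
Hub-stop 1-stop 2-stop 3-stop 5-stop 4-stop 6-Hub: 4+23+18+34+30+15+8 = 132
Hub-stop 1-stop 2-stop 3-stop 5-stop 6-stop 4-Hub: 4+23+18+34+29+15+14 = 137
Hub-stop 1-stop 2-stop 3-stop 6-stop 4-stop 5-Hub: 4+23+18+7+15+30+21 = 118
Hub-stop 1-stop 2-stop 3-stop 6-stop 5-stop 4-Hub: 4+23+18+7+29+30+14 = 125
Hub-stop 1-stop 2-stop 4-stop 3-stop 5-stop 6-Hub: 4+23+13+22+34+29+8 = 133
Hub-stop 1-stop 2-stop 4-stop 3-stop 6-stop 5-Hub: 4+23+13+22+7+29+21 = 119
… (352 more)
Hub-stop 5-stop 1-stop 4-stop 2-stop 3-stop 6-Hub: 21+20+10+13+18+7+8 = 97  ← best
The minimum is 97.
One optimal route: Hub → stop 5 → stop 1 → stop 4 → stop 2 → stop 3 → stop 6 → Hub (or its reverse).

Shortest round trip = 97 miles.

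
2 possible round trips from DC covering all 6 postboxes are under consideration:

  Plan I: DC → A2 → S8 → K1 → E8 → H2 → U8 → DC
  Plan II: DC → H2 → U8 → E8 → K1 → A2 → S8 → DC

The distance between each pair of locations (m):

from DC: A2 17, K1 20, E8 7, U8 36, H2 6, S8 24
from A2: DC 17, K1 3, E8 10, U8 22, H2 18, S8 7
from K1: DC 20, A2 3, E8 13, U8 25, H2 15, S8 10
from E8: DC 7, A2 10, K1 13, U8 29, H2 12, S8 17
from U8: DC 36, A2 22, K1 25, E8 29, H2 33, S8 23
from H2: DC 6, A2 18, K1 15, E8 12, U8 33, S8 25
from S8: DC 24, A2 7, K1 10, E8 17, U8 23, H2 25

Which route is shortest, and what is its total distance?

Plan I: 17 + 7 + 10 + 13 + 12 + 33 + 36 = 128
Plan II: 6 + 33 + 29 + 13 + 3 + 7 + 24 = 115

115 m — Plan II is the shortest.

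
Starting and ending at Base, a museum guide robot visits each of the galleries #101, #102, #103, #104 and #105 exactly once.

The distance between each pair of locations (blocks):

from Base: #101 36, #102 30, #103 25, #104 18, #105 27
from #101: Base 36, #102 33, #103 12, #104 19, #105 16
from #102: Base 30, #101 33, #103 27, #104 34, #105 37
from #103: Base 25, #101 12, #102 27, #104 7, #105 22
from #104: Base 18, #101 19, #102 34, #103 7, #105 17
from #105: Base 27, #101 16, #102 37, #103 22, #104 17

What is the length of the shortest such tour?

Base - #101 - #102 - #103 - #104 - #105 - Base: 36+33+27+7+17+27 = 147
Base - #101 - #102 - #103 - #105 - #104 - Base: 36+33+27+22+17+18 = 153
Base - #101 - #102 - #104 - #103 - #105 - Base: 36+33+34+7+22+27 = 159
Base - #101 - #102 - #104 - #105 - #103 - Base: 36+33+34+17+22+25 = 167
Base - #101 - #102 - #105 - #103 - #104 - Base: 36+33+37+22+7+18 = 153
Base - #101 - #102 - #105 - #104 - #103 - Base: 36+33+37+17+7+25 = 155
Base - #101 - #103 - #102 - #104 - #105 - Base: 36+12+27+34+17+27 = 153
Base - #101 - #103 - #102 - #105 - #104 - Base: 36+12+27+37+17+18 = 147
Base - #101 - #103 - #104 - #102 - #105 - Base: 36+12+7+34+37+27 = 153
Base - #101 - #103 - #104 - #105 - #102 - Base: 36+12+7+17+37+30 = 139
Base - #101 - #103 - #105 - #102 - #104 - Base: 36+12+22+37+34+18 = 159
Base - #101 - #103 - #105 - #104 - #102 - Base: 36+12+22+17+34+30 = 151
Base - #101 - #104 - #102 - #103 - #105 - Base: 36+19+34+27+22+27 = 165
Base - #101 - #104 - #102 - #105 - #103 - Base: 36+19+34+37+22+25 = 173
… (46 more)
Base - #102 - #103 - #101 - #105 - #104 - Base: 30+27+12+16+17+18 = 120  ← best
The minimum is 120.
One optimal route: Base → #102 → #103 → #101 → #105 → #104 → Base (or its reverse).

120 blocks — the shortest possible round trip.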